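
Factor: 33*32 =1056 = 2^5*3^1*11^1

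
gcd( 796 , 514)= 2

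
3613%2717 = 896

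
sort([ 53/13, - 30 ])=[-30, 53/13]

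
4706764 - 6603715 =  - 1896951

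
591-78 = 513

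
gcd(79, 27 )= 1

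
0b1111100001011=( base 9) 11810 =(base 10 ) 7947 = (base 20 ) jh7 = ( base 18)1699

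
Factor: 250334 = 2^1*7^1*17881^1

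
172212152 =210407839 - 38195687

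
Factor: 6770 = 2^1*5^1  *677^1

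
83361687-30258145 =53103542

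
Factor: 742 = 2^1* 7^1*53^1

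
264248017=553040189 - 288792172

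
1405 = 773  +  632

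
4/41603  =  4/41603 = 0.00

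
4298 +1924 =6222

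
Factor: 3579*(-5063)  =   - 3^1*61^1 * 83^1*1193^1 = - 18120477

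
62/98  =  31/49 = 0.63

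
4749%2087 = 575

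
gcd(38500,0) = 38500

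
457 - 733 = -276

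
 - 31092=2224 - 33316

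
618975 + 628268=1247243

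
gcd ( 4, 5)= 1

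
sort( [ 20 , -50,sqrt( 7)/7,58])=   [-50,sqrt (7 )/7,20,58]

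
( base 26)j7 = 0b111110101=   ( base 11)416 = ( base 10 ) 501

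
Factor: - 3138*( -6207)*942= 2^2*3^3*157^1* 523^1*2069^1 = 18347867172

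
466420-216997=249423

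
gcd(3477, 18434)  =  1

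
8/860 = 2/215 = 0.01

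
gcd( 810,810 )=810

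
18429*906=16696674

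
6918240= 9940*696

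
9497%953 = 920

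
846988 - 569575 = 277413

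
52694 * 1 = 52694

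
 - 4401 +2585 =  - 1816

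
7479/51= 2493/17 = 146.65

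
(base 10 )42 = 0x2A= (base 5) 132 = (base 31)1b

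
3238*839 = 2716682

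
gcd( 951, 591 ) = 3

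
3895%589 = 361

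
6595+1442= 8037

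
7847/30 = 261+ 17/30= 261.57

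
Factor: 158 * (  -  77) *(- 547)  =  6654802  =  2^1 * 7^1*11^1*79^1 * 547^1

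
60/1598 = 30/799 =0.04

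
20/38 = 10/19 = 0.53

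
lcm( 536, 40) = 2680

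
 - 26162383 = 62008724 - 88171107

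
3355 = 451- - 2904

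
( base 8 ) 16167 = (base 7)30150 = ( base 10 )7287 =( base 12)4273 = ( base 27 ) 9QO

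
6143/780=7  +  683/780 = 7.88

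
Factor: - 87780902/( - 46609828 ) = 43890451/23304914 = 2^(-1)*11^2*31^1*11701^1*11652457^( - 1)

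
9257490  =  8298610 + 958880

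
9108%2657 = 1137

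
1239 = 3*413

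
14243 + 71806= 86049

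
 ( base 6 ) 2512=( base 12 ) 438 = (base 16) 26c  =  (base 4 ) 21230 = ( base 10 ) 620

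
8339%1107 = 590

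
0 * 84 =0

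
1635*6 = 9810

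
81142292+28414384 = 109556676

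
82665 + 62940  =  145605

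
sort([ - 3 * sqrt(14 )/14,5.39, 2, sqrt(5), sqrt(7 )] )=[ - 3 * sqrt(  14 )/14, 2, sqrt(5 )  ,  sqrt( 7),  5.39 ]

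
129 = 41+88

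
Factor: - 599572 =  - 2^2*149893^1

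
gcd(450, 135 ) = 45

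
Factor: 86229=3^2*11^1*13^1 * 67^1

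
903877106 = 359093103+544784003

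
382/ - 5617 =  - 1 + 5235/5617 = - 0.07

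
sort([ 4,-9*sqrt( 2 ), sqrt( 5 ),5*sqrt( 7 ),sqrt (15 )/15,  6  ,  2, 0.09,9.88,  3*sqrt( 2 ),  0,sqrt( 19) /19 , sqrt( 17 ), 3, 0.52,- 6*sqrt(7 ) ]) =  [- 6*sqrt( 7 ), -9*sqrt( 2),0,0.09,sqrt( 19) /19,sqrt(15 )/15,0.52, 2,sqrt( 5),  3,4, sqrt( 17 ), 3* sqrt( 2 ), 6,  9.88, 5*sqrt( 7) ] 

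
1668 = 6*278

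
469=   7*67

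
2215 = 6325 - 4110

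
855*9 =7695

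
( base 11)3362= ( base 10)4424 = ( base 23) 888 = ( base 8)10510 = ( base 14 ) 1880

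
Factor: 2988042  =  2^1*3^1*317^1 * 1571^1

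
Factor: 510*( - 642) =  - 327420 = -2^2*3^2*5^1*17^1*107^1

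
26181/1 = 26181 = 26181.00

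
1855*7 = 12985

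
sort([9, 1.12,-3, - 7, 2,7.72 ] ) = [ - 7,- 3 , 1.12,2, 7.72, 9 ] 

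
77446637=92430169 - 14983532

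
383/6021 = 383/6021=0.06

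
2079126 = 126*16501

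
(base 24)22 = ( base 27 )1N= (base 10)50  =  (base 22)26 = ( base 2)110010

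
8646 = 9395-749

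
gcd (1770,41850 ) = 30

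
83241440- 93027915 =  - 9786475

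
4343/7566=4343/7566 = 0.57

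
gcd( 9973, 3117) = 1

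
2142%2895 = 2142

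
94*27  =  2538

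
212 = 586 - 374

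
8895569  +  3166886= 12062455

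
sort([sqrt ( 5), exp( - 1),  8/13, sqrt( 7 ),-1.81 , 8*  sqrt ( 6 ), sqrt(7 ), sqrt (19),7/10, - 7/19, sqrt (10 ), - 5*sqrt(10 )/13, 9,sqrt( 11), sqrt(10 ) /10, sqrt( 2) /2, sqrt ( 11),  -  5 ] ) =[ - 5, - 1.81, - 5*sqrt( 10) /13, - 7/19, sqrt( 10) /10,exp(- 1) , 8/13, 7/10, sqrt(2) /2,sqrt(5) , sqrt( 7), sqrt( 7), sqrt(10 ),sqrt( 11), sqrt( 11) , sqrt ( 19),9,8*sqrt(6 ) ] 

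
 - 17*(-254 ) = 4318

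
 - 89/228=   -  1 + 139/228= -0.39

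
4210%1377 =79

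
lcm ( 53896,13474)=53896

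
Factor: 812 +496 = 1308 = 2^2 * 3^1 * 109^1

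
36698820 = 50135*732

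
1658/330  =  5 + 4/165 = 5.02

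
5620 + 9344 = 14964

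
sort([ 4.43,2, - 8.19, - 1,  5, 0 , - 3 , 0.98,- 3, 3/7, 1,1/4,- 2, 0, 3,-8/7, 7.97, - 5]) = [ - 8.19, - 5,- 3, - 3 , - 2, - 8/7, - 1 , 0, 0, 1/4,3/7,0.98, 1, 2, 3 , 4.43, 5, 7.97 ] 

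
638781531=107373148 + 531408383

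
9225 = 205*45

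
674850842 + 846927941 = 1521778783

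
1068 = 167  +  901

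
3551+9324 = 12875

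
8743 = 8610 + 133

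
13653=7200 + 6453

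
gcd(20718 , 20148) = 6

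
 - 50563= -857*59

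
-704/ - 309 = 2 + 86/309 = 2.28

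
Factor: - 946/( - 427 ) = 2^1*7^( - 1)*11^1*43^1*61^( - 1)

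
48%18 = 12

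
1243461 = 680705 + 562756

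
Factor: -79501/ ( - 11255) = 5^( - 1 )*107^1*743^1*2251^( - 1)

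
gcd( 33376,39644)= 4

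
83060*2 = 166120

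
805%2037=805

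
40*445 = 17800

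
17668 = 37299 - 19631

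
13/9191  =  1/707 = 0.00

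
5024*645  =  3240480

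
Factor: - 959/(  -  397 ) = 7^1*137^1*397^( - 1 )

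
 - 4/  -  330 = 2/165  =  0.01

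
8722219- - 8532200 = 17254419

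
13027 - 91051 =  - 78024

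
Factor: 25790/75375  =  2^1* 3^( - 2)*5^( - 2)*67^( - 1 )*2579^1 = 5158/15075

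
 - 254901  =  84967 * ( - 3) 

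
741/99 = 247/33 = 7.48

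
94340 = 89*1060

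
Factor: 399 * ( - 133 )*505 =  - 3^1*5^1*7^2*19^2*  101^1 = - 26798835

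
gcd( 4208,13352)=8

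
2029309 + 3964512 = 5993821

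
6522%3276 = 3246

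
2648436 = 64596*41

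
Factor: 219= 3^1 * 73^1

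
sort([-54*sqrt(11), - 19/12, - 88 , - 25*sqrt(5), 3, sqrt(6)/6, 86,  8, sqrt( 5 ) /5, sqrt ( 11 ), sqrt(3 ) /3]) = [ - 54 * sqrt( 11), -88,  -  25*sqrt(5 ), - 19/12, sqrt( 6)/6, sqrt( 5 )/5, sqrt(3)/3, 3, sqrt(11 ), 8, 86 ]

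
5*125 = 625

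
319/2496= 319/2496  =  0.13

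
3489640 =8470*412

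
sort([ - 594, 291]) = [ - 594,291]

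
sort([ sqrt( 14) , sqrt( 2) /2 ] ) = [ sqrt(2 ) /2,  sqrt(14) ] 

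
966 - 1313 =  - 347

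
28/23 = 28/23 = 1.22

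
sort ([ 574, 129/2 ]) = [ 129/2,574 ] 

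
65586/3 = 21862 = 21862.00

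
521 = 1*521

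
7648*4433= 33903584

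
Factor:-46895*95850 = - 4494885750 = - 2^1*3^3*5^3*71^1*83^1 * 113^1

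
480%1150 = 480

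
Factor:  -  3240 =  - 2^3 * 3^4 *5^1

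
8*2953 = 23624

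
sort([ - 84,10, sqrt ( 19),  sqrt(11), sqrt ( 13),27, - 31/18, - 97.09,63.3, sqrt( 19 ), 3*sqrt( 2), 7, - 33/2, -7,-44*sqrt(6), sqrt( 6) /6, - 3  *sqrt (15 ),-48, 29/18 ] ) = [- 44*sqrt( 6 ),-97.09, - 84,-48 ,-33/2, - 3*sqrt( 15), - 7,-31/18, sqrt( 6) /6, 29/18, sqrt(11),sqrt( 13), 3  *sqrt( 2 ), sqrt( 19 ), sqrt ( 19 ), 7,10,27,  63.3 ]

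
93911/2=93911/2= 46955.50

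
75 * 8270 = 620250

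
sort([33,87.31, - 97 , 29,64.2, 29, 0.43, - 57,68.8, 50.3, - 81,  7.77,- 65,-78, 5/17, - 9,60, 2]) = [- 97,-81,  -  78, - 65, - 57 , - 9, 5/17,  0.43, 2,  7.77, 29,29,33 , 50.3, 60,64.2, 68.8, 87.31] 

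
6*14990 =89940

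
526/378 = 1 + 74/189 = 1.39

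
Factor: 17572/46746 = 2^1*3^( - 2 )*7^(  -  2 )*23^1*53^(-1 )*191^1 =8786/23373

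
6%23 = 6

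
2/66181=2/66181 = 0.00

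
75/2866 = 75/2866 = 0.03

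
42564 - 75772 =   -  33208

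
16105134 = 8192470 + 7912664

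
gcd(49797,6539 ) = 503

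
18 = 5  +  13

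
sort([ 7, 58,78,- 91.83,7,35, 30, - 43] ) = [ - 91.83, - 43, 7,7,  30,35, 58,78 ] 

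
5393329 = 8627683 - 3234354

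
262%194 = 68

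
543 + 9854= 10397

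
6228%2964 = 300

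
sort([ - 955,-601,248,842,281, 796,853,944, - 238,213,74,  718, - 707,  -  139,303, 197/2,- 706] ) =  [-955, - 707,-706, - 601,-238,-139,74,197/2, 213,248,281, 303,718,796,842, 853,944]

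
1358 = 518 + 840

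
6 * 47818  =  286908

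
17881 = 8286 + 9595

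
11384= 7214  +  4170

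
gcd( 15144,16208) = 8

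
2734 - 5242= - 2508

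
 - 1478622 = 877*(-1686) 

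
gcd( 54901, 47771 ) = 713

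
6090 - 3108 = 2982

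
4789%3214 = 1575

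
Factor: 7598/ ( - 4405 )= - 2^1 *5^( - 1 )*29^1*131^1*881^( - 1 ) 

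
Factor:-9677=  - 9677^1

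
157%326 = 157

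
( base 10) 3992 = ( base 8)7630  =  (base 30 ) 4D2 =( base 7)14432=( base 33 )3LW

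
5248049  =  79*66431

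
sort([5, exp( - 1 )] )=[ exp( - 1), 5 ] 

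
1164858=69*16882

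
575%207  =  161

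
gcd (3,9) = 3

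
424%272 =152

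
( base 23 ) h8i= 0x23eb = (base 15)2AD0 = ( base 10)9195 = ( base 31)9HJ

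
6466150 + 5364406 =11830556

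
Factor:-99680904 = -2^3*3^2*547^1*2531^1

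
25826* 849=21926274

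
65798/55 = 1196 + 18/55 = 1196.33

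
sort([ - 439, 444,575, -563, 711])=[ - 563,- 439,  444,  575,711]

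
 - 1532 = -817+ - 715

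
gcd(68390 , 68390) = 68390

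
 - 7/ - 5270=7/5270 = 0.00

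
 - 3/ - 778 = 3/778= 0.00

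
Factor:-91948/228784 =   -  127/316 =- 2^(-2 )*79^(-1)*127^1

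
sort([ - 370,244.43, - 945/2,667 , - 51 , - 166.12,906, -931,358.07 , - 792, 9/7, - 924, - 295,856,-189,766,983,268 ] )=[ - 931, - 924, - 792, - 945/2, - 370,-295, - 189,-166.12, - 51,9/7, 244.43,268,358.07,667,766,856 , 906,983]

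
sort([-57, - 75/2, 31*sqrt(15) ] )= [  -  57,-75/2, 31*sqrt(15) ]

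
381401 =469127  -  87726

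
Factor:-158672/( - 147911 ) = 752/701 = 2^4 * 47^1*701^( - 1)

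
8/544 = 1/68= 0.01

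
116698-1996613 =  - 1879915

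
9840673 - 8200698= 1639975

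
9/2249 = 9/2249 = 0.00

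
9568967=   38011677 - 28442710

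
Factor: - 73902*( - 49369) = 3648467838= 2^1*3^1*109^1 * 113^1*49369^1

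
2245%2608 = 2245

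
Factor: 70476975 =3^2*5^2*59^1 *5309^1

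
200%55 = 35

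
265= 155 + 110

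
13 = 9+4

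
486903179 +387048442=873951621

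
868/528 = 1 + 85/132= 1.64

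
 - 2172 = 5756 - 7928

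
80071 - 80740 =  - 669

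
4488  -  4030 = 458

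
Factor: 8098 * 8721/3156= 11770443/526 = 2^( - 1)*3^2*17^1*19^1*263^( - 1)*4049^1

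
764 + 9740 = 10504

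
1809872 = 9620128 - 7810256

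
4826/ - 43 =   -  113+33/43 = -112.23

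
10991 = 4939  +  6052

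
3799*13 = 49387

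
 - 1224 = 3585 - 4809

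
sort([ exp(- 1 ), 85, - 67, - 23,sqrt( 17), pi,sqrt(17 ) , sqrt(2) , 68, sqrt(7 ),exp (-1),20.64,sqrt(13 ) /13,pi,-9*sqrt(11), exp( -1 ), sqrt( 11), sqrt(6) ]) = [ - 67,  -  9*sqrt(11 ), -23, sqrt( 13 )/13,exp(  -  1 ), exp(  -  1),exp( - 1), sqrt( 2), sqrt (6), sqrt(7), pi , pi, sqrt(11 ),sqrt(17),sqrt(17), 20.64,68,85 ]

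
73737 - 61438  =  12299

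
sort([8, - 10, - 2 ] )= [ - 10,-2, 8] 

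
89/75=89/75 =1.19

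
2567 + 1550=4117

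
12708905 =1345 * 9449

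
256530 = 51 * 5030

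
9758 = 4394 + 5364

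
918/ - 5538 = -1 + 770/923 = -  0.17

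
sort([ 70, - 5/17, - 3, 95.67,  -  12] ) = [ - 12,-3 , - 5/17 , 70,95.67] 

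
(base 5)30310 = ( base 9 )2612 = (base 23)3G0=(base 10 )1955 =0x7a3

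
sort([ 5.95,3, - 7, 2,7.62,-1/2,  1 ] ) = [ - 7,-1/2 , 1, 2,3, 5.95,7.62 ] 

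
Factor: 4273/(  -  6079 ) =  - 4273^1*6079^( - 1 )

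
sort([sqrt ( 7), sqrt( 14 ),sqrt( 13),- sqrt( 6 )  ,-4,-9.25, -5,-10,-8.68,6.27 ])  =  [-10,-9.25, - 8.68, - 5,-4,-sqrt(6), sqrt( 7), sqrt( 13 ),sqrt(14),6.27 ]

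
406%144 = 118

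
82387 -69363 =13024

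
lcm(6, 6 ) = 6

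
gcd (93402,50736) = 6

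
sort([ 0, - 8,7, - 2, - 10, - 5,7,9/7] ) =[ - 10, - 8, - 5, - 2, 0 , 9/7,7,7]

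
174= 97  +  77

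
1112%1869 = 1112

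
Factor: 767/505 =5^(-1)*  13^1*59^1*101^ ( - 1)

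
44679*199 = 8891121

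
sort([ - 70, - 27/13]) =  [ - 70,-27/13] 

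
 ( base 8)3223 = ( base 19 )4cb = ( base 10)1683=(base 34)1FH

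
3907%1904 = 99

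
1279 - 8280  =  -7001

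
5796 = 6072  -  276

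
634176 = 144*4404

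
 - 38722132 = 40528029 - 79250161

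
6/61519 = 6/61519 = 0.00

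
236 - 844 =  - 608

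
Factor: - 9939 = - 3^1*3313^1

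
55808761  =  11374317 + 44434444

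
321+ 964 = 1285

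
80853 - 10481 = 70372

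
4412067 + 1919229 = 6331296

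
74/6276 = 37/3138 = 0.01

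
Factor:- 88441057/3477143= - 541^1*977^( - 1)*3559^ ( - 1)*163477^1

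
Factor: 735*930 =2^1*3^2*5^2*7^2* 31^1 = 683550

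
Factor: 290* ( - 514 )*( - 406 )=60518360 = 2^3*5^1  *  7^1*29^2*257^1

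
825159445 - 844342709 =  - 19183264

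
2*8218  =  16436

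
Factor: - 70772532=-2^2*3^1*5897711^1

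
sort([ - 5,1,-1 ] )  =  [ - 5,-1, 1] 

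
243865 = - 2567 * ( - 95)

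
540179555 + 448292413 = 988471968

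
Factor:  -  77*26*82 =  - 164164 = -  2^2*7^1 * 11^1*13^1*41^1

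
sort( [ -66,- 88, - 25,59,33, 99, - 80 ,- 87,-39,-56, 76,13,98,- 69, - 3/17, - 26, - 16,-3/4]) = [-88, - 87 ,-80,-69,  -  66,- 56,  -  39,  -  26, - 25,-16, - 3/4,-3/17, 13,33 , 59 , 76,98,99 ]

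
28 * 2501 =70028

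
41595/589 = 70 + 365/589 = 70.62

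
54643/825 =54643/825= 66.23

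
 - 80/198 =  - 40/99 = - 0.40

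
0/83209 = 0 = 0.00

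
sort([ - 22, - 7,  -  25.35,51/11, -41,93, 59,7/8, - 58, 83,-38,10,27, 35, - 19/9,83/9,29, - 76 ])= [ - 76, - 58, - 41, - 38, - 25.35, - 22, - 7, - 19/9, 7/8,51/11, 83/9,10, 27, 29,  35,59, 83,93] 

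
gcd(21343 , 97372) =1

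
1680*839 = 1409520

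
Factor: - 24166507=-41^1 * 47^1 *12541^1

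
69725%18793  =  13346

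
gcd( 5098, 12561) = 1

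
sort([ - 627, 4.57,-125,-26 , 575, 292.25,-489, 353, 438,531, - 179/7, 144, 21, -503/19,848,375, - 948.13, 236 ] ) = [ - 948.13, - 627 , - 489, - 125,-503/19, - 26, - 179/7,4.57,21, 144,236, 292.25, 353,375, 438, 531  ,  575, 848 ] 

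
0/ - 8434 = 0/1 = - 0.00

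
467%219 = 29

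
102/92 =1 + 5/46 = 1.11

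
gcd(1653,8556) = 3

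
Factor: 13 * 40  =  520 =2^3 * 5^1*13^1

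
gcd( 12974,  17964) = 998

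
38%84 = 38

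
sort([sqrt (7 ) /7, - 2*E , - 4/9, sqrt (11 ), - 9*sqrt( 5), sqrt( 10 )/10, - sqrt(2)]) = [  -  9*sqrt( 5 ) , - 2*E, -sqrt(2),-4/9, sqrt( 10)/10 , sqrt( 7 )/7,sqrt( 11 )]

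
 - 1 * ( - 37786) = 37786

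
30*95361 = 2860830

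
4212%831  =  57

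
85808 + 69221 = 155029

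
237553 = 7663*31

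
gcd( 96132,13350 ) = 6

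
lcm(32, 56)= 224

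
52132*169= 8810308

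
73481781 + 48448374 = 121930155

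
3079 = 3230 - 151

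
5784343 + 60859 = 5845202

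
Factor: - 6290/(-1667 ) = 2^1*5^1*17^1*37^1*1667^( - 1)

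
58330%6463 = 163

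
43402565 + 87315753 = 130718318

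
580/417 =1  +  163/417 = 1.39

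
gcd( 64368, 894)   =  894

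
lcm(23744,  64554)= 2065728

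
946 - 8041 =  - 7095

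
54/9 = 6 = 6.00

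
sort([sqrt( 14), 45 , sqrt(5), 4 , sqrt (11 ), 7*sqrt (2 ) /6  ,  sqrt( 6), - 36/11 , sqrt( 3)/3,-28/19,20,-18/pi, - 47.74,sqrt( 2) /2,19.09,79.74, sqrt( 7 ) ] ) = [ - 47.74, - 18/pi, - 36/11,  -  28/19,sqrt(3)/3, sqrt(2)/2, 7*sqrt(2)/6 , sqrt (5),sqrt( 6 ), sqrt(7 ), sqrt(11),sqrt( 14),4,19.09,20, 45, 79.74]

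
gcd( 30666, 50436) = 6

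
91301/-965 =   -  95 + 374/965 = -94.61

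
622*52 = 32344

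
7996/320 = 24+79/80= 24.99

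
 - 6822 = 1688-8510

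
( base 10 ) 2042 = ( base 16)7FA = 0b11111111010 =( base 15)912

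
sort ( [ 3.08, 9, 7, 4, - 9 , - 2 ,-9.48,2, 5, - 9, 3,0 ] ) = [ - 9.48,- 9,  -  9, -2,0,  2 , 3,3.08, 4, 5, 7, 9]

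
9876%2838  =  1362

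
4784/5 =956 + 4/5 = 956.80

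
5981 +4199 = 10180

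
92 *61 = 5612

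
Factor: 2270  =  2^1* 5^1*227^1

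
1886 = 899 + 987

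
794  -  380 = 414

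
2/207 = 2/207  =  0.01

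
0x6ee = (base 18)58A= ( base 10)1774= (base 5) 24044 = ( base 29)235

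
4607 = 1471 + 3136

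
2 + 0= 2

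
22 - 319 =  - 297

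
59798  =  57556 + 2242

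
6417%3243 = 3174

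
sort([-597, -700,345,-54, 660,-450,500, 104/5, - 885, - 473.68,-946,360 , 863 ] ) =[-946, - 885,  -  700,- 597, - 473.68  ,-450,  -  54, 104/5,345,360, 500,660 , 863]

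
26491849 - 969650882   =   - 943159033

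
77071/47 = 1639 + 38/47 = 1639.81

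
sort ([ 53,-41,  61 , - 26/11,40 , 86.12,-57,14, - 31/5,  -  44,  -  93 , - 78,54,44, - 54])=[-93, - 78,-57,  -  54 ,-44 , - 41,-31/5,-26/11,14, 40, 44,53,  54,61 , 86.12]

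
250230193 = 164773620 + 85456573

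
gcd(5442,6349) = 907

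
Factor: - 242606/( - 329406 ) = 559/759 =3^(-1 )*11^( - 1 )*13^1*23^( - 1 )*43^1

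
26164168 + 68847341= 95011509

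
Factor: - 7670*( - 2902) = 22258340 = 2^2*5^1*13^1*59^1*1451^1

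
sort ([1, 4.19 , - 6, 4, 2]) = [ -6, 1, 2, 4, 4.19]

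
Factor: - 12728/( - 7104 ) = 43/24 =2^(-3 ) *3^( - 1)*43^1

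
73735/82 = 899+17/82 = 899.21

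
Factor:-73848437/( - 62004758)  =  2^( - 1)*13^2*761^ (  -  1) * 40739^(-1)*436973^1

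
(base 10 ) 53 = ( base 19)2f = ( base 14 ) 3B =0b110101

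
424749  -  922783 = -498034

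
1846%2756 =1846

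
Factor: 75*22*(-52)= -2^3*3^1*5^2*11^1 * 13^1 = -85800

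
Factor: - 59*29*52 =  - 2^2*13^1*29^1 * 59^1= - 88972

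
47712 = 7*6816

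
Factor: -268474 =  - 2^1*241^1*557^1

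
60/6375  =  4/425  =  0.01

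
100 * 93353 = 9335300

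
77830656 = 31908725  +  45921931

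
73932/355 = 208 + 92/355 = 208.26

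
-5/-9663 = 5/9663 = 0.00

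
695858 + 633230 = 1329088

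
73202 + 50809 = 124011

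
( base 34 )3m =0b1111100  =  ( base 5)444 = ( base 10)124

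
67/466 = 67/466 = 0.14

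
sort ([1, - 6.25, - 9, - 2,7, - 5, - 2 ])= [ - 9 ,  -  6.25,-5, - 2, - 2, 1,7] 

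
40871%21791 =19080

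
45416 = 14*3244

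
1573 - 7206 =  - 5633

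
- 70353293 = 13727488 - 84080781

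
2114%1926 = 188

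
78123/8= 9765 + 3/8 = 9765.38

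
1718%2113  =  1718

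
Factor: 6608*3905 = 2^4 *5^1*7^1*11^1*59^1*71^1 = 25804240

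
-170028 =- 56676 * 3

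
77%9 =5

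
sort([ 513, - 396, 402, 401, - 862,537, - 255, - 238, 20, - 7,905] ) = [ - 862, - 396,-255,- 238, - 7,20,401,402,513,537, 905 ] 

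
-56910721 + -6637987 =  - 63548708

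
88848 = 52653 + 36195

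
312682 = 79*3958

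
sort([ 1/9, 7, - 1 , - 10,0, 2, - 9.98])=[- 10, - 9.98, -1,0, 1/9,2,7] 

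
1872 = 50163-48291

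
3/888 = 1/296 = 0.00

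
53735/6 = 53735/6 = 8955.83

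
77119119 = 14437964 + 62681155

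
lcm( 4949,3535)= 24745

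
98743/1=98743 =98743.00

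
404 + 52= 456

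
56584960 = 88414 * 640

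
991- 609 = 382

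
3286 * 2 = 6572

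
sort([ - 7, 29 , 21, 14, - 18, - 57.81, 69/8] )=[ - 57.81, - 18,-7, 69/8, 14 , 21, 29] 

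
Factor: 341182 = 2^1*23^1*7417^1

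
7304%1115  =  614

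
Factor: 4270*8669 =2^1* 5^1 * 7^1*61^1*8669^1 = 37016630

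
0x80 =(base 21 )62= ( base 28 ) 4g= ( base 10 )128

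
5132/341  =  5132/341 = 15.05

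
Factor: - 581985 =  - 3^5*5^1*479^1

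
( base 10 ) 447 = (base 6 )2023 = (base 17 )195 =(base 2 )110111111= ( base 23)JA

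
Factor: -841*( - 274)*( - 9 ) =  - 2073906 = - 2^1*3^2*29^2*137^1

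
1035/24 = 43+1/8 = 43.12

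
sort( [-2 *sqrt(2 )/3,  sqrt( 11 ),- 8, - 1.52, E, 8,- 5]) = [ - 8, - 5 , - 1.52,- 2*sqrt(2 ) /3, E,sqrt( 11), 8] 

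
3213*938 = 3013794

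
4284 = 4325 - 41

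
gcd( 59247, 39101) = 1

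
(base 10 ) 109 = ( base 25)49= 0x6D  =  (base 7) 214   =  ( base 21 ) 54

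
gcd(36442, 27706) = 14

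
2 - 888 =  - 886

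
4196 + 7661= 11857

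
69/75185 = 69/75185= 0.00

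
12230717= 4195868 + 8034849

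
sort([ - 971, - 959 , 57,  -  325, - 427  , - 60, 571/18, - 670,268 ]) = [ - 971, - 959, - 670, - 427, - 325, - 60, 571/18, 57,268]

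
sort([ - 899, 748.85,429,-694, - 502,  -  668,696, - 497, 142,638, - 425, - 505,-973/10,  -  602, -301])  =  [-899, - 694, - 668, - 602, - 505, - 502, - 497, - 425, - 301, - 973/10,142,429,638,696, 748.85 ] 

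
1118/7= 1118/7 = 159.71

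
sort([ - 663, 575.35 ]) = [ - 663, 575.35]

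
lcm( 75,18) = 450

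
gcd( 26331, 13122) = 3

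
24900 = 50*498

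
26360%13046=268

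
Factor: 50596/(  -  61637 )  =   - 2^2*7^1*13^1*139^1*61637^(  -  1)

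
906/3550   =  453/1775 = 0.26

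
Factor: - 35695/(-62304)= 2^( - 5 )*3^( - 1)*5^1*11^1= 55/96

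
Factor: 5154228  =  2^2*3^2*29^1*4937^1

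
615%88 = 87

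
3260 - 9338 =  - 6078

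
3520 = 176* 20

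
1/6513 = 1/6513 = 0.00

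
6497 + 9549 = 16046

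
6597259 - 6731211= -133952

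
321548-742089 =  - 420541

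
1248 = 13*96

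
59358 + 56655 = 116013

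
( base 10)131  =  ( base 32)43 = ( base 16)83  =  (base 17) 7c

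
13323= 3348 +9975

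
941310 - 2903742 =- 1962432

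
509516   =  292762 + 216754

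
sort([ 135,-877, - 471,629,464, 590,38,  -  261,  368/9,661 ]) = [-877, - 471,-261, 38,368/9,135,464, 590, 629,661]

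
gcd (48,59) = 1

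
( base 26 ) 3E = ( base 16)5c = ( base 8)134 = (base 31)2u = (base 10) 92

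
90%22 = 2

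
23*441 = 10143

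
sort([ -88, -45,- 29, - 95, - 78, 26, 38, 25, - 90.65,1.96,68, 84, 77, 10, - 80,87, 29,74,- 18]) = [- 95, - 90.65,  -  88,-80, - 78, - 45,-29, - 18, 1.96, 10,25,26 , 29,38 , 68, 74,  77, 84, 87]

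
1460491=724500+735991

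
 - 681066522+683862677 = 2796155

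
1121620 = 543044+578576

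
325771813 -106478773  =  219293040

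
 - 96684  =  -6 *16114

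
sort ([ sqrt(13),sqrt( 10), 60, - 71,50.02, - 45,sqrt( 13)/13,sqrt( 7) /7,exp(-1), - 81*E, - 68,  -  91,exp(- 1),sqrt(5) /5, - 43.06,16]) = [ - 81 *E, - 91, - 71, - 68, - 45, - 43.06,sqrt(13) /13,exp( - 1) , exp( - 1),sqrt( 7 ) /7,sqrt(5)/5,sqrt(10),sqrt(13 ), 16, 50.02, 60 ] 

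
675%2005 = 675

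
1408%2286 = 1408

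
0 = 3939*0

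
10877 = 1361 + 9516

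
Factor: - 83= -83^1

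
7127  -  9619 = - 2492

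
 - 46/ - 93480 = 23/46740 = 0.00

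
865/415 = 173/83 = 2.08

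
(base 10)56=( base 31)1P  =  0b111000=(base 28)20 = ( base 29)1R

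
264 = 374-110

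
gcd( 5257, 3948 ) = 7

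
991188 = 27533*36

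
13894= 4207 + 9687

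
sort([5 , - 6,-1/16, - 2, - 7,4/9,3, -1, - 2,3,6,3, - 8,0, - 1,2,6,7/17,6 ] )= [ - 8,- 7,  -  6,-2,-2, - 1,-1, - 1/16,0,7/17,4/9,2,3, 3,3,5,6,6,6 ]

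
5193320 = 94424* 55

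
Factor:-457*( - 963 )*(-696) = -306303336  =  - 2^3*3^3*29^1* 107^1*457^1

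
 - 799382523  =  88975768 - 888358291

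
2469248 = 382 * 6464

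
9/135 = 1/15 = 0.07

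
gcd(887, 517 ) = 1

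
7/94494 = 7/94494 = 0.00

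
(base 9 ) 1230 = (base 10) 918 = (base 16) 396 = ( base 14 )498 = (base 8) 1626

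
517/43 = 12 + 1/43 = 12.02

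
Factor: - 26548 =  - 2^2*6637^1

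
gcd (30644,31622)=326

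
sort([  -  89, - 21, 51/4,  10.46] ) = [ - 89, - 21,10.46,51/4] 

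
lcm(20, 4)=20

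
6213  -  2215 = 3998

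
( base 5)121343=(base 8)10766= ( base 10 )4598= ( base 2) 1000111110110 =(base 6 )33142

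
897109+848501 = 1745610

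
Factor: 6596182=2^1 * 3298091^1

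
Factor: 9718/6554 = 29^ (- 1)*43^1 = 43/29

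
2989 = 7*427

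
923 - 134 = 789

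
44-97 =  - 53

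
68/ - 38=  - 34/19  =  - 1.79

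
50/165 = 10/33 = 0.30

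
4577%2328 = 2249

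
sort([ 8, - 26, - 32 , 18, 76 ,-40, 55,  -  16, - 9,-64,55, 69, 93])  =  [-64,-40,-32,-26, - 16, - 9, 8, 18,55, 55, 69, 76,  93 ]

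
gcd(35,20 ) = 5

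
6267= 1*6267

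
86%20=6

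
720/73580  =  36/3679 = 0.01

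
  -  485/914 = -1 + 429/914 = - 0.53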